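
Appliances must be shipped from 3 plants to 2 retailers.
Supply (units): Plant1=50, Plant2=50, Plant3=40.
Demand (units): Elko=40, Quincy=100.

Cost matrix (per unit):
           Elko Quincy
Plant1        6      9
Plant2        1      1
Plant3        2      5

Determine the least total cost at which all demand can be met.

An optimal shipping plan:
  Plant1 to Elko: 40 units
  Plant1 to Quincy: 10 units
  Plant2 to Quincy: 50 units
  Plant3 to Quincy: 40 units
Total cost = 580.
(Supply check: Plant1 ships 50; Plant2 ships 50; Plant3 ships 40.)

580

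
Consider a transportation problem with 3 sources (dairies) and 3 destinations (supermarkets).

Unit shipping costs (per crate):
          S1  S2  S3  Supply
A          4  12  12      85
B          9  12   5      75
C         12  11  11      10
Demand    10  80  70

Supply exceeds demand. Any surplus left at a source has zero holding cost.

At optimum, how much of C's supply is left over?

Minimum-cost shipments:
  A->S1: 10 × 4 = 40
  A->S2: 70 × 12 = 840
  B->S3: 70 × 5 = 350
  C->S2: 10 × 11 = 110
Total cost = 1340.
C ships 10 of its 10, leaving 0.

0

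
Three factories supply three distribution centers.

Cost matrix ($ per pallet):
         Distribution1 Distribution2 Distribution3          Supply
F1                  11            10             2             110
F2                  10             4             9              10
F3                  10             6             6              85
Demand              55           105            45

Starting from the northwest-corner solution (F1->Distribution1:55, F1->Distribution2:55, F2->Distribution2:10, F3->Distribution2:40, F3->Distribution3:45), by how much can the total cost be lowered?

Current plan cost = 55·11 + 55·10 + 10·4 + 40·6 + 45·6 = $1705.
Optimal plan:
  F1->Distribution1: 55 × $11 = $605
  F1->Distribution2: 10 × $10 = $100
  F1->Distribution3: 45 × $2 = $90
  F2->Distribution2: 10 × $4 = $40
  F3->Distribution2: 85 × $6 = $510
Optimal cost = $1345.
Saving = 1705 − 1345 = $360.

360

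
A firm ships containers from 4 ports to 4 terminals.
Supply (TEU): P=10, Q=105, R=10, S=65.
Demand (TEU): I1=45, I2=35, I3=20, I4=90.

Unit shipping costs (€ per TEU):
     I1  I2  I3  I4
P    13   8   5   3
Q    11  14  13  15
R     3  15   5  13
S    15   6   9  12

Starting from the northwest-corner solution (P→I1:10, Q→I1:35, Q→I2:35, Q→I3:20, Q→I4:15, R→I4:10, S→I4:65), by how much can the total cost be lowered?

395

Current plan cost = 10·13 + 35·11 + 35·14 + 20·13 + 15·15 + 10·13 + 65·12 = €2400.
Optimal plan:
  P→I4: 10 × €3 = €30
  Q→I1: 35 × €11 = €385
  Q→I4: 70 × €15 = €1050
  R→I1: 10 × €3 = €30
  S→I2: 35 × €6 = €210
  S→I3: 20 × €9 = €180
  S→I4: 10 × €12 = €120
Optimal cost = €2005.
Saving = 2400 − 2005 = €395.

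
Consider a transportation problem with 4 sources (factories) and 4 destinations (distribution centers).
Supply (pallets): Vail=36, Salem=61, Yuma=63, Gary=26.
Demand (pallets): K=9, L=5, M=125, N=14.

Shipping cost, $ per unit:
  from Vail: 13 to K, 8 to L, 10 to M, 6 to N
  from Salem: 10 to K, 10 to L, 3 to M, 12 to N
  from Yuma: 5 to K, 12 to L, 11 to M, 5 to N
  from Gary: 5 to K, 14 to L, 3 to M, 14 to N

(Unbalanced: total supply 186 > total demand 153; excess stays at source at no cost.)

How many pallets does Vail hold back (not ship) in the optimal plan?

Minimum-cost shipments:
  Vail to L: 5 pallets
  Vail to M: 31 pallets
  Salem to M: 61 pallets
  Yuma to K: 9 pallets
  Yuma to M: 7 pallets
  Yuma to N: 14 pallets
  Gary to M: 26 pallets
Total cost = $803.
Vail ships 36 of its 36, leaving 0.

0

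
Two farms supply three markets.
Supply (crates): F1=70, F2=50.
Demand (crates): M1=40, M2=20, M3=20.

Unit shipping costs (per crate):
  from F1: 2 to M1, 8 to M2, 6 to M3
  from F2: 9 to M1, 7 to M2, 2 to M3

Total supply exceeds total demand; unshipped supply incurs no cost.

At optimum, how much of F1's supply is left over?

An optimal plan:
  F1 to M1: 40 × 2 = 80
  F2 to M2: 20 × 7 = 140
  F2 to M3: 20 × 2 = 40
Total cost = 260.
F1 ships 40 of its 70, leaving 30.

30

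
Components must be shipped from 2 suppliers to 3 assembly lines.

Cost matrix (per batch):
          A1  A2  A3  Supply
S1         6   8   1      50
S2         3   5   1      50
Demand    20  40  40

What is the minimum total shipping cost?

A cheapest plan:
  S1->A1: 10 × 6 = 60
  S1->A3: 40 × 1 = 40
  S2->A1: 10 × 3 = 30
  S2->A2: 40 × 5 = 200
Total = 60 + 40 + 30 + 200 = 330.

330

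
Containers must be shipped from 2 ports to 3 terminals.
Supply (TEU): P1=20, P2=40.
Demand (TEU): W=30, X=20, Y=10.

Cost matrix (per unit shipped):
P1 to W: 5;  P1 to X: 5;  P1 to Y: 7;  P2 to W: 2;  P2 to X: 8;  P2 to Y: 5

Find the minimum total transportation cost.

Optimal allocation:
  P1–X: 20 × 5 = 100
  P2–W: 30 × 2 = 60
  P2–Y: 10 × 5 = 50
Total = 100 + 60 + 50 = 210.
(Supply check: P1 ships 20; P2 ships 40.)

210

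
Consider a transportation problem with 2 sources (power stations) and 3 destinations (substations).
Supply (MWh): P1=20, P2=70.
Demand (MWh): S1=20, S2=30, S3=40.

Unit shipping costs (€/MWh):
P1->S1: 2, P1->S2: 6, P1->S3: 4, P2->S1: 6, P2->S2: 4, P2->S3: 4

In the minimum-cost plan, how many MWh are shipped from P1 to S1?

Solving gives:
  P1->S1: 20 × €2 = €40
  P2->S2: 30 × €4 = €120
  P2->S3: 40 × €4 = €160
Total cost = €320.
So P1→S1 carries 20 MWh.

20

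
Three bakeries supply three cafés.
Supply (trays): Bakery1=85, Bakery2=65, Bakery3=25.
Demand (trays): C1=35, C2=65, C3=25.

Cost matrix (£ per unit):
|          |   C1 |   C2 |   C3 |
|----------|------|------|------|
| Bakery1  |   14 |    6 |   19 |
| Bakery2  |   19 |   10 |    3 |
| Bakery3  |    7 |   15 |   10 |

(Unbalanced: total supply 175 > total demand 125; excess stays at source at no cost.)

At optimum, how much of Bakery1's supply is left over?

Minimum-cost shipments:
  Bakery1–C1: 10 × £14 = £140
  Bakery1–C2: 65 × £6 = £390
  Bakery2–C3: 25 × £3 = £75
  Bakery3–C1: 25 × £7 = £175
Total cost = £780.
Bakery1 ships 75 of its 85, leaving 10.

10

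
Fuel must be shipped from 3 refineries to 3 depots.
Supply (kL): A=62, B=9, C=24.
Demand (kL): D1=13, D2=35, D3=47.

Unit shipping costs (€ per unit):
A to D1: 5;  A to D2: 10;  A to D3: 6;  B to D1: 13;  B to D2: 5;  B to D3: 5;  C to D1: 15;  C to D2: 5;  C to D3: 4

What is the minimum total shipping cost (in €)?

One minimum-cost allocation:
  A–D1: 13 × €5 = €65
  A–D2: 2 × €10 = €20
  A–D3: 47 × €6 = €282
  B–D2: 9 × €5 = €45
  C–D2: 24 × €5 = €120
Total = 65 + 20 + 282 + 45 + 120 = €532.

532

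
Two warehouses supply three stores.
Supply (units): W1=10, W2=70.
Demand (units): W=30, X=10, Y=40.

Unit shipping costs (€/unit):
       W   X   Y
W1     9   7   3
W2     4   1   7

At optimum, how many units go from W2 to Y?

Optimal shipments:
  W1→Y: 10 × €3 = €30
  W2→W: 30 × €4 = €120
  W2→X: 10 × €1 = €10
  W2→Y: 30 × €7 = €210
Total cost = €370.
So W2→Y carries 30 units.

30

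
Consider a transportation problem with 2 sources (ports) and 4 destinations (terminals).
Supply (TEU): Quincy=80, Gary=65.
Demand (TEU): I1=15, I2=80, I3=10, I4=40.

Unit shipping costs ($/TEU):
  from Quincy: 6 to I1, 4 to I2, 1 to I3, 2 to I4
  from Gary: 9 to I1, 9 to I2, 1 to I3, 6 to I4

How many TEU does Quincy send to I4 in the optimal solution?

0

The minimum-cost plan:
  Quincy to I2: 80 × $4 = $320
  Gary to I1: 15 × $9 = $135
  Gary to I3: 10 × $1 = $10
  Gary to I4: 40 × $6 = $240
Total cost = $705.
The route Quincy→I4 is not used.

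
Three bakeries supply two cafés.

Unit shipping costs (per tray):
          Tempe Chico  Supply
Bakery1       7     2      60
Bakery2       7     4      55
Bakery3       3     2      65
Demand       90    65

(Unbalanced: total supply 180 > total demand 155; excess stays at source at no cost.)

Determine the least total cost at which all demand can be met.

Optimal allocation:
  Bakery1→Chico: 60 × 2 = 120
  Bakery2→Tempe: 25 × 7 = 175
  Bakery2→Chico: 5 × 4 = 20
  Bakery3→Tempe: 65 × 3 = 195
Total = 120 + 175 + 20 + 195 = 510.

510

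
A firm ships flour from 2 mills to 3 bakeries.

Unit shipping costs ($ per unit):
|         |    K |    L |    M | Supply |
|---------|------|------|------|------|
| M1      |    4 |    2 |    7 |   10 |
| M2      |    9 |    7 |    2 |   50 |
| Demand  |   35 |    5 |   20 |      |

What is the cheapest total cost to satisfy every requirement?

One minimum-cost allocation:
  M1–K: 10 × $4 = $40
  M2–K: 25 × $9 = $225
  M2–L: 5 × $7 = $35
  M2–M: 20 × $2 = $40
Total = 40 + 225 + 35 + 40 = $340.
(Supply check: M1 ships 10; M2 ships 50.)

340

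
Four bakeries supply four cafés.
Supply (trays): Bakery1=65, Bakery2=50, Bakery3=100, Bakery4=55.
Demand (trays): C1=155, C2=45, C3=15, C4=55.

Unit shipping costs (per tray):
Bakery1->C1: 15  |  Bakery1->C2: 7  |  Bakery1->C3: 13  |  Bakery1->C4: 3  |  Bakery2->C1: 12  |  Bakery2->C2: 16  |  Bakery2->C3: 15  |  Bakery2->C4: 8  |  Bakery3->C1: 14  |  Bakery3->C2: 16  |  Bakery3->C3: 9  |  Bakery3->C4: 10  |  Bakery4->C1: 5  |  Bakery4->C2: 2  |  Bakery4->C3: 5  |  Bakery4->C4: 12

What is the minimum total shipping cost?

One minimum-cost allocation:
  Bakery1–C2: 10 × 7 = 70
  Bakery1–C4: 55 × 3 = 165
  Bakery2–C1: 50 × 12 = 600
  Bakery3–C1: 85 × 14 = 1190
  Bakery3–C3: 15 × 9 = 135
  Bakery4–C1: 20 × 5 = 100
  Bakery4–C2: 35 × 2 = 70
Total = 70 + 165 + 600 + 1190 + 135 + 100 + 70 = 2330.
(Supply check: Bakery1 ships 65; Bakery2 ships 50; Bakery3 ships 100; Bakery4 ships 55.)

2330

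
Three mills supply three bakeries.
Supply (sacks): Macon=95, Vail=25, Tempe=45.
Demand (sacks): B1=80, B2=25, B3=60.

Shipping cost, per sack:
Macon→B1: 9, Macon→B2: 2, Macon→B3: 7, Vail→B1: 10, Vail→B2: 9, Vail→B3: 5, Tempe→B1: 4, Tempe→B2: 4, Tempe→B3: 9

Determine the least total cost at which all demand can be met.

A cheapest plan:
  Macon->B1: 35 sacks
  Macon->B2: 25 sacks
  Macon->B3: 35 sacks
  Vail->B3: 25 sacks
  Tempe->B1: 45 sacks
Total cost = 915.

915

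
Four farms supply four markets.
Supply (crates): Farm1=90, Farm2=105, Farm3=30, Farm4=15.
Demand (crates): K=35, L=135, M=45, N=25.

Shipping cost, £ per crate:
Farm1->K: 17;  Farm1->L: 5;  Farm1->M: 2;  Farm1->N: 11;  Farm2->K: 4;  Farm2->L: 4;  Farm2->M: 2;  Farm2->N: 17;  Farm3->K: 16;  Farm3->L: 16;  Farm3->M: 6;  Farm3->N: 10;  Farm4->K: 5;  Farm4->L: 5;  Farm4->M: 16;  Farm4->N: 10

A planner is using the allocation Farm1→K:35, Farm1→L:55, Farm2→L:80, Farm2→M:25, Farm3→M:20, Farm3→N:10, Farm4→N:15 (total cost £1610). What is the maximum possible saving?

505

Current plan cost = 35·17 + 55·5 + 80·4 + 25·2 + 20·6 + 10·10 + 15·10 = £1610.
Optimal plan:
  Farm1->L: 50 × £5 = £250
  Farm1->M: 40 × £2 = £80
  Farm2->K: 35 × £4 = £140
  Farm2->L: 70 × £4 = £280
  Farm3->M: 5 × £6 = £30
  Farm3->N: 25 × £10 = £250
  Farm4->L: 15 × £5 = £75
Optimal cost = £1105.
Saving = 1610 − 1105 = £505.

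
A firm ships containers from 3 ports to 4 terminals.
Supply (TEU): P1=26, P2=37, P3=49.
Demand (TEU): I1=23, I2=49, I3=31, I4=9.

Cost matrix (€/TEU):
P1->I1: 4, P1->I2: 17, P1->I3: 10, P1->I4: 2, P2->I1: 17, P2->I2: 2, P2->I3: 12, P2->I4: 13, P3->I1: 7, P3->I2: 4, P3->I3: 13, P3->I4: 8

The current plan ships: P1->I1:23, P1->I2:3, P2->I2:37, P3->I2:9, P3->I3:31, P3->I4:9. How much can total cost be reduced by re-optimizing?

75

Current plan cost = 23·4 + 3·17 + 37·2 + 9·4 + 31·13 + 9·8 = €728.
Optimal plan:
  P1→I3: 17 × €10 = €170
  P1→I4: 9 × €2 = €18
  P2→I2: 37 × €2 = €74
  P3→I1: 23 × €7 = €161
  P3→I2: 12 × €4 = €48
  P3→I3: 14 × €13 = €182
Optimal cost = €653.
Saving = 728 − 653 = €75.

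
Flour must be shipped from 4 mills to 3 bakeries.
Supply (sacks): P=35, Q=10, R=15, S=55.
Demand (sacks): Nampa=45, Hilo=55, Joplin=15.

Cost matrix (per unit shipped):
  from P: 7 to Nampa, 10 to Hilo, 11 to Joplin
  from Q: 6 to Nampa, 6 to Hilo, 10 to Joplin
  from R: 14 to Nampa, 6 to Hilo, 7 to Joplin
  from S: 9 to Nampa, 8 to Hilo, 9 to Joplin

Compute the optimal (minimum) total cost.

An optimal shipping plan:
  P->Nampa: 35 × 7 = 245
  Q->Nampa: 10 × 6 = 60
  R->Hilo: 15 × 6 = 90
  S->Hilo: 40 × 8 = 320
  S->Joplin: 15 × 9 = 135
Total = 245 + 60 + 90 + 320 + 135 = 850.

850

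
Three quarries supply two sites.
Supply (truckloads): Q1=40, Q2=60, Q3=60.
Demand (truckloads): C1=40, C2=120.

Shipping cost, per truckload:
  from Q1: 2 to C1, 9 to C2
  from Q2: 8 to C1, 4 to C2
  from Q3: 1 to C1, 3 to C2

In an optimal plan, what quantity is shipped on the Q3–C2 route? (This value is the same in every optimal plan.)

Optimal shipments:
  Q1→C1: 40 × 2 = 80
  Q2→C2: 60 × 4 = 240
  Q3→C2: 60 × 3 = 180
Total cost = 500.
So Q3→C2 carries 60 truckloads.

60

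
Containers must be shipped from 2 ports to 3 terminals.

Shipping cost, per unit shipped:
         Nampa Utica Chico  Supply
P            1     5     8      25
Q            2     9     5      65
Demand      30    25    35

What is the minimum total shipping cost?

An optimal shipping plan:
  P to Utica: 25 × 5 = 125
  Q to Nampa: 30 × 2 = 60
  Q to Chico: 35 × 5 = 175
Total = 125 + 60 + 175 = 360.

360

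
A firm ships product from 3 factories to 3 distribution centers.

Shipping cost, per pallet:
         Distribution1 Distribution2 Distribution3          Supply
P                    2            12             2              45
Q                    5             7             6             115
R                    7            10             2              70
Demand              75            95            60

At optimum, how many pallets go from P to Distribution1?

The minimum-cost plan:
  P–Distribution1: 45 × 2 = 90
  Q–Distribution1: 20 × 5 = 100
  Q–Distribution2: 95 × 7 = 665
  R–Distribution1: 10 × 7 = 70
  R–Distribution3: 60 × 2 = 120
Total cost = 1045.
So P→Distribution1 carries 45 pallets.

45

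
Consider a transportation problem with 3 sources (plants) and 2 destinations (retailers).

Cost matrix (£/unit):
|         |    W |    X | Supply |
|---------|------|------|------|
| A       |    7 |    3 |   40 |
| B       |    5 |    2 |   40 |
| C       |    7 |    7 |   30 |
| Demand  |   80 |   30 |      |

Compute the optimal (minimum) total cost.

Optimal allocation:
  A to W: 10 × £7 = £70
  A to X: 30 × £3 = £90
  B to W: 40 × £5 = £200
  C to W: 30 × £7 = £210
Total = 70 + 90 + 200 + 210 = £570.
(Supply check: A ships 40; B ships 40; C ships 30.)

570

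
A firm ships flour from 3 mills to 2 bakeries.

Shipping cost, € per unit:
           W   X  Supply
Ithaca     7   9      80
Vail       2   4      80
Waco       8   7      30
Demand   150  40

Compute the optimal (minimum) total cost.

950

One minimum-cost allocation:
  Ithaca->W: 70 sacks
  Ithaca->X: 10 sacks
  Vail->W: 80 sacks
  Waco->X: 30 sacks
Total cost = €950.
(Supply check: Ithaca ships 80; Vail ships 80; Waco ships 30.)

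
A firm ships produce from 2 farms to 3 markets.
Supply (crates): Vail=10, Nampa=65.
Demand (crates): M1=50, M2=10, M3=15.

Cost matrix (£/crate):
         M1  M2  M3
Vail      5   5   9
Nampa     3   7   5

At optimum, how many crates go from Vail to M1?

0

Solving gives:
  Vail–M2: 10 × £5 = £50
  Nampa–M1: 50 × £3 = £150
  Nampa–M3: 15 × £5 = £75
Total cost = £275.
The route Vail→M1 is not used.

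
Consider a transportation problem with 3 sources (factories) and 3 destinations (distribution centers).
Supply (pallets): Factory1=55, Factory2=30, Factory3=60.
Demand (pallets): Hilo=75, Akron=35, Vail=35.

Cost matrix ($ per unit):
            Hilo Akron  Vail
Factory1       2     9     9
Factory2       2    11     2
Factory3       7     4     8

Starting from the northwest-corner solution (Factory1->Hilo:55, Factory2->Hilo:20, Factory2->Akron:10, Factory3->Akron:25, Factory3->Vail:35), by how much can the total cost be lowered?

150

Current plan cost = 55·2 + 20·2 + 10·11 + 25·4 + 35·8 = $640.
Optimal plan:
  Factory1→Hilo: 55 × $2 = $110
  Factory2→Vail: 30 × $2 = $60
  Factory3→Hilo: 20 × $7 = $140
  Factory3→Akron: 35 × $4 = $140
  Factory3→Vail: 5 × $8 = $40
Optimal cost = $490.
Saving = 640 − 490 = $150.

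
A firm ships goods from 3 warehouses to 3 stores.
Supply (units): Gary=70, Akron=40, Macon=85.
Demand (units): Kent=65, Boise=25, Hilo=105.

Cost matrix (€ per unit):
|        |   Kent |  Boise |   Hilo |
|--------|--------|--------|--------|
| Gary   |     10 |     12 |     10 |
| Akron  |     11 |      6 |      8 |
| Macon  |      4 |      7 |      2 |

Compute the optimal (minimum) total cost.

1140

A cheapest plan:
  Gary→Kent: 65 units
  Gary→Hilo: 5 units
  Akron→Boise: 25 units
  Akron→Hilo: 15 units
  Macon→Hilo: 85 units
Total cost = €1140.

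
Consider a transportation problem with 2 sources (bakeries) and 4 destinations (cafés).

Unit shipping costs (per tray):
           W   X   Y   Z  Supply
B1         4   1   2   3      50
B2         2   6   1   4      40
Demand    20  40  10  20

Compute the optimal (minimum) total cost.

Optimal allocation:
  B1→X: 40 × 1 = 40
  B1→Z: 10 × 3 = 30
  B2→W: 20 × 2 = 40
  B2→Y: 10 × 1 = 10
  B2→Z: 10 × 4 = 40
Total = 40 + 30 + 40 + 10 + 40 = 160.

160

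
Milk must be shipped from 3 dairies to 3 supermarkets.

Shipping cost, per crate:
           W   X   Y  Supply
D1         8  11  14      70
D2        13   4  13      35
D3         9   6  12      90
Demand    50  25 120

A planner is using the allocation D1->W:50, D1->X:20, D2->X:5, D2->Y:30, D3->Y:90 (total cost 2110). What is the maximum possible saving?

Current plan cost = 50·8 + 20·11 + 5·4 + 30·13 + 90·12 = 2110.
Optimal plan:
  D1→W: 50 × 8 = 400
  D1→Y: 20 × 14 = 280
  D2→X: 25 × 4 = 100
  D2→Y: 10 × 13 = 130
  D3→Y: 90 × 12 = 1080
Optimal cost = 1990.
Saving = 2110 − 1990 = 120.

120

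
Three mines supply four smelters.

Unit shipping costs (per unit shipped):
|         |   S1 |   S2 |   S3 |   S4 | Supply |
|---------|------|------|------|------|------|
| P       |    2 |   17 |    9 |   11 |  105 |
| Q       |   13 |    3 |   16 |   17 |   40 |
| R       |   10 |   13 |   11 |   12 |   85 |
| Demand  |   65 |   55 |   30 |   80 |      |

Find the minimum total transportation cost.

A cheapest plan:
  P–S1: 65 × 2 = 130
  P–S3: 30 × 9 = 270
  P–S4: 10 × 11 = 110
  Q–S2: 40 × 3 = 120
  R–S2: 15 × 13 = 195
  R–S4: 70 × 12 = 840
Total = 130 + 270 + 110 + 120 + 195 + 840 = 1665.

1665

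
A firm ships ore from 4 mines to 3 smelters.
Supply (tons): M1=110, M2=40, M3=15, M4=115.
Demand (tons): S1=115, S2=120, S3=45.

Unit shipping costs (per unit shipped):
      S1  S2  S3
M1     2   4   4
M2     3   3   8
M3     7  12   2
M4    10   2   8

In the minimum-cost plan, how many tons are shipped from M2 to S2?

The minimum-cost plan:
  M1→S1: 80 × 2 = 160
  M1→S3: 30 × 4 = 120
  M2→S1: 35 × 3 = 105
  M2→S2: 5 × 3 = 15
  M3→S3: 15 × 2 = 30
  M4→S2: 115 × 2 = 230
Total cost = 660.
So M2→S2 carries 5 tons.

5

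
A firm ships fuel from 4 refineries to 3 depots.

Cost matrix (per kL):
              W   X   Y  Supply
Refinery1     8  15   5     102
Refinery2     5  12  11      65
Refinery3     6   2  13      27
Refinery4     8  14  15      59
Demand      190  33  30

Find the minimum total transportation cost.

1613

One minimum-cost allocation:
  Refinery1→W: 72 × 8 = 576
  Refinery1→Y: 30 × 5 = 150
  Refinery2→W: 65 × 5 = 325
  Refinery3→X: 27 × 2 = 54
  Refinery4→W: 53 × 8 = 424
  Refinery4→X: 6 × 14 = 84
Total = 576 + 150 + 325 + 54 + 424 + 84 = 1613.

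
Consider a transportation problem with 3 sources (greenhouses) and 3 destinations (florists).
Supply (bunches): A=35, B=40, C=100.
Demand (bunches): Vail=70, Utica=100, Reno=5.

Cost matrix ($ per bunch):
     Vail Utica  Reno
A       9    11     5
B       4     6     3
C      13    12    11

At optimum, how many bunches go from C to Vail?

Optimal shipments:
  A–Vail: 30 × $9 = $270
  A–Reno: 5 × $5 = $25
  B–Vail: 40 × $4 = $160
  C–Utica: 100 × $12 = $1200
Total cost = $1655.
The route C→Vail is not used.

0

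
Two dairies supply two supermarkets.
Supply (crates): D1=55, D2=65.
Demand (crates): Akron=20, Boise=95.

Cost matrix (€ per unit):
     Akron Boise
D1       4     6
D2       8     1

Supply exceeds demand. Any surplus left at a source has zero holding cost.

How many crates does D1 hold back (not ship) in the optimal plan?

5

An optimal plan:
  D1–Akron: 20 × €4 = €80
  D1–Boise: 30 × €6 = €180
  D2–Boise: 65 × €1 = €65
Total cost = €325.
D1 ships 50 of its 55, leaving 5.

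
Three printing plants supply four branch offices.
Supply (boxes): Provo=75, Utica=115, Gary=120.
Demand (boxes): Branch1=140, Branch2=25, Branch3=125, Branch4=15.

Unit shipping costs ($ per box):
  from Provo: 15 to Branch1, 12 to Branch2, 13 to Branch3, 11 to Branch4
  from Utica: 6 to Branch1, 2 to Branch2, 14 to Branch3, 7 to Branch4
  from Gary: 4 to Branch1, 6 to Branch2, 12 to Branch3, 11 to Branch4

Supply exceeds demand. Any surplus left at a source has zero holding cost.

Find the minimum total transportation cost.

Optimal allocation:
  Provo–Branch3: 75 boxes
  Utica–Branch1: 70 boxes
  Utica–Branch2: 25 boxes
  Utica–Branch4: 15 boxes
  Gary–Branch1: 70 boxes
  Gary–Branch3: 50 boxes
Total cost = $2430.
(Supply check: Provo ships 75; Utica ships 110; Gary ships 120.)

2430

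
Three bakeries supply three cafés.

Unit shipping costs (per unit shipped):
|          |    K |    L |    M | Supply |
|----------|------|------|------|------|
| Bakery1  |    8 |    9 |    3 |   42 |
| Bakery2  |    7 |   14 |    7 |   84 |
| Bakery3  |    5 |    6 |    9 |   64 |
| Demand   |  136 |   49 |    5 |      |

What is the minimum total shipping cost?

An optimal shipping plan:
  Bakery1->L: 37 × 9 = 333
  Bakery1->M: 5 × 3 = 15
  Bakery2->K: 84 × 7 = 588
  Bakery3->K: 52 × 5 = 260
  Bakery3->L: 12 × 6 = 72
Total = 333 + 15 + 588 + 260 + 72 = 1268.

1268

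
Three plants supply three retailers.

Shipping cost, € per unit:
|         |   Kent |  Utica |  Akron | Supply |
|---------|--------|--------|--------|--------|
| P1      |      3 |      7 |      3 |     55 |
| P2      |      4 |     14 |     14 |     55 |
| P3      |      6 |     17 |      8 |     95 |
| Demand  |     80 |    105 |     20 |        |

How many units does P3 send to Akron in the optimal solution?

Solving gives:
  P1->Utica: 55 × €7 = €385
  P2->Kent: 5 × €4 = €20
  P2->Utica: 50 × €14 = €700
  P3->Kent: 75 × €6 = €450
  P3->Akron: 20 × €8 = €160
Total cost = €1715.
So P3→Akron carries 20 units.

20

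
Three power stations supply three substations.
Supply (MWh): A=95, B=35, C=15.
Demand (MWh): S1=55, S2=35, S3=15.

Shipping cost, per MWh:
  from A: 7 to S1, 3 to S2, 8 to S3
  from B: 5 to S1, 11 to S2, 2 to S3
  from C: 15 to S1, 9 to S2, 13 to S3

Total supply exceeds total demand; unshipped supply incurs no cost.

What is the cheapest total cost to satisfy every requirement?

One minimum-cost allocation:
  A→S1: 35 MWh
  A→S2: 35 MWh
  B→S1: 20 MWh
  B→S3: 15 MWh
Total cost = 480.
(Supply check: A ships 70; B ships 35; C ships 0.)

480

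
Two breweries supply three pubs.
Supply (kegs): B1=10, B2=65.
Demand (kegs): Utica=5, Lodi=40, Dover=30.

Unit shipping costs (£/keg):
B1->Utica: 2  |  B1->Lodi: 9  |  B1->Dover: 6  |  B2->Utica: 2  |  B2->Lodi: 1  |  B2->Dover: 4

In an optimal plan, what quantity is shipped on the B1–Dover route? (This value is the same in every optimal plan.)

5

Solving gives:
  B1→Utica: 5 × £2 = £10
  B1→Dover: 5 × £6 = £30
  B2→Lodi: 40 × £1 = £40
  B2→Dover: 25 × £4 = £100
Total cost = £180.
So B1→Dover carries 5 kegs.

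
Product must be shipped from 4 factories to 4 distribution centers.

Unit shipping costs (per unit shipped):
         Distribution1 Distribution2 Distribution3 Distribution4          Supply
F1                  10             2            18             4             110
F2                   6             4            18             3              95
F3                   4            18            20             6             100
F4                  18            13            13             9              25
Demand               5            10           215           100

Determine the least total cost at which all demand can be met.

One minimum-cost allocation:
  F1 to Distribution2: 10 × 2 = 20
  F1 to Distribution3: 95 × 18 = 1710
  F1 to Distribution4: 5 × 4 = 20
  F2 to Distribution4: 95 × 3 = 285
  F3 to Distribution1: 5 × 4 = 20
  F3 to Distribution3: 95 × 20 = 1900
  F4 to Distribution3: 25 × 13 = 325
Total = 20 + 1710 + 20 + 285 + 20 + 1900 + 325 = 4280.

4280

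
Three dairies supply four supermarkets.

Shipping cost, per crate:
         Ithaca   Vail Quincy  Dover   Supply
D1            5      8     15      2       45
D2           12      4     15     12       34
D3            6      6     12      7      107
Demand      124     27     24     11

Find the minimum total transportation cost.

1149

Optimal allocation:
  D1 to Ithaca: 34 × 5 = 170
  D1 to Dover: 11 × 2 = 22
  D2 to Vail: 27 × 4 = 108
  D2 to Quincy: 7 × 15 = 105
  D3 to Ithaca: 90 × 6 = 540
  D3 to Quincy: 17 × 12 = 204
Total = 170 + 22 + 108 + 105 + 540 + 204 = 1149.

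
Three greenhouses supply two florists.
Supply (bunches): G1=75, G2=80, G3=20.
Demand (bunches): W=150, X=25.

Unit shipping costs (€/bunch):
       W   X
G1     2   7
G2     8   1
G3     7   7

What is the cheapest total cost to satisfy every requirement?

An optimal shipping plan:
  G1→W: 75 × €2 = €150
  G2→W: 55 × €8 = €440
  G2→X: 25 × €1 = €25
  G3→W: 20 × €7 = €140
Total = 150 + 440 + 25 + 140 = €755.

755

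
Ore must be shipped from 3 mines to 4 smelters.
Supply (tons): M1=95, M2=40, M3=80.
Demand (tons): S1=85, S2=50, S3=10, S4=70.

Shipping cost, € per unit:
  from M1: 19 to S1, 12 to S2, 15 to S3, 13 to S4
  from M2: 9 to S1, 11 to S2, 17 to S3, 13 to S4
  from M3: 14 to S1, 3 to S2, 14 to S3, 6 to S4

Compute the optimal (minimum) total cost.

A cheapest plan:
  M1 to S1: 45 × €19 = €855
  M1 to S3: 10 × €15 = €150
  M1 to S4: 40 × €13 = €520
  M2 to S1: 40 × €9 = €360
  M3 to S2: 50 × €3 = €150
  M3 to S4: 30 × €6 = €180
Total = 855 + 150 + 520 + 360 + 150 + 180 = €2215.
(Supply check: M1 ships 95; M2 ships 40; M3 ships 80.)

2215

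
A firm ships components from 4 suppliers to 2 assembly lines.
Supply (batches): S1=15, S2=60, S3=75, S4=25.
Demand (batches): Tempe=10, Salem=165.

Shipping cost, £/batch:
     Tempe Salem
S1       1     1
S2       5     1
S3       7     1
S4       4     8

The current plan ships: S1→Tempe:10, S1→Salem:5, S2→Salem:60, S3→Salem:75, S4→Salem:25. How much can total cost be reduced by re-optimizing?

40

Current plan cost = 10·1 + 5·1 + 60·1 + 75·1 + 25·8 = £350.
Optimal plan:
  S1→Salem: 15 × £1 = £15
  S2→Salem: 60 × £1 = £60
  S3→Salem: 75 × £1 = £75
  S4→Tempe: 10 × £4 = £40
  S4→Salem: 15 × £8 = £120
Optimal cost = £310.
Saving = 350 − 310 = £40.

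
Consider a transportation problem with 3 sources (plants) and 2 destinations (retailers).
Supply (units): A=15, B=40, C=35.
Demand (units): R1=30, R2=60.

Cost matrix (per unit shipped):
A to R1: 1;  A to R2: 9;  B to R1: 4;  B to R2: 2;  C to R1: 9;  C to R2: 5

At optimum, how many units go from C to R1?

0

The minimum-cost plan:
  A→R1: 15 units
  B→R1: 15 units
  B→R2: 25 units
  C→R2: 35 units
Total cost = 300.
The route C→R1 is not used.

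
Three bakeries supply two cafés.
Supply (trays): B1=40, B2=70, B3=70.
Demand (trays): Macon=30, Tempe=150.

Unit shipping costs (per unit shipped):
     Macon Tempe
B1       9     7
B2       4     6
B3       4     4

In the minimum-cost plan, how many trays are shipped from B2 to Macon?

Optimal shipments:
  B1→Tempe: 40 × 7 = 280
  B2→Macon: 30 × 4 = 120
  B2→Tempe: 40 × 6 = 240
  B3→Tempe: 70 × 4 = 280
Total cost = 920.
So B2→Macon carries 30 trays.

30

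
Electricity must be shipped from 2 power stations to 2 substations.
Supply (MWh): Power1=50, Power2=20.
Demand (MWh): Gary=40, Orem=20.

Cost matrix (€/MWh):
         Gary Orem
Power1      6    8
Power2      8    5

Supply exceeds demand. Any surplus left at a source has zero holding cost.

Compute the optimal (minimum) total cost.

340

One minimum-cost allocation:
  Power1->Gary: 40 × €6 = €240
  Power2->Orem: 20 × €5 = €100
Total = 240 + 100 = €340.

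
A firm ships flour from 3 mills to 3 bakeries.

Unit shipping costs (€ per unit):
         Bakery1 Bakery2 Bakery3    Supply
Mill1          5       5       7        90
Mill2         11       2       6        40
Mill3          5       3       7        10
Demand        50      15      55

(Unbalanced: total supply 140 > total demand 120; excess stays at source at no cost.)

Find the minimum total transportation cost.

An optimal shipping plan:
  Mill1→Bakery1: 40 × €5 = €200
  Mill1→Bakery3: 30 × €7 = €210
  Mill2→Bakery2: 15 × €2 = €30
  Mill2→Bakery3: 25 × €6 = €150
  Mill3→Bakery1: 10 × €5 = €50
Total = 200 + 210 + 30 + 150 + 50 = €640.

640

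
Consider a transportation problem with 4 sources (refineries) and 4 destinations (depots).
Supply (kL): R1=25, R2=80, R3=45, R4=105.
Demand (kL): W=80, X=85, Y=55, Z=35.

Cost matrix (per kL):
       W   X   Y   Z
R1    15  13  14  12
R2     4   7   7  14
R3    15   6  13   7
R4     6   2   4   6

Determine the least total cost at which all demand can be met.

1220

An optimal shipping plan:
  R1→Z: 25 × 12 = 300
  R2→W: 80 × 4 = 320
  R3→X: 35 × 6 = 210
  R3→Z: 10 × 7 = 70
  R4→X: 50 × 2 = 100
  R4→Y: 55 × 4 = 220
Total = 300 + 320 + 210 + 70 + 100 + 220 = 1220.
(Supply check: R1 ships 25; R2 ships 80; R3 ships 45; R4 ships 105.)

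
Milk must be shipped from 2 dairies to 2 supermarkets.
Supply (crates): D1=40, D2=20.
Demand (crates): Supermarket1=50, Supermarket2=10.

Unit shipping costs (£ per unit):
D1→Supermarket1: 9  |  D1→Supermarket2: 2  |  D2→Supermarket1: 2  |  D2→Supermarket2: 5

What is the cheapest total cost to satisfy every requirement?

330

One minimum-cost allocation:
  D1→Supermarket1: 30 × £9 = £270
  D1→Supermarket2: 10 × £2 = £20
  D2→Supermarket1: 20 × £2 = £40
Total = 270 + 20 + 40 = £330.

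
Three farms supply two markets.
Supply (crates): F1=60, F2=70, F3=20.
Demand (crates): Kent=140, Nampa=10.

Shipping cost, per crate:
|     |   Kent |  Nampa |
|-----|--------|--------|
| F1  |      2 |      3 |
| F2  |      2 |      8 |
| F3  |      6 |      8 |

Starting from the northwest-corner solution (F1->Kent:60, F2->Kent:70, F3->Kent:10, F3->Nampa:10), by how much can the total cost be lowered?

10

Current plan cost = 60·2 + 70·2 + 10·6 + 10·8 = 400.
Optimal plan:
  F1→Kent: 50 × 2 = 100
  F1→Nampa: 10 × 3 = 30
  F2→Kent: 70 × 2 = 140
  F3→Kent: 20 × 6 = 120
Optimal cost = 390.
Saving = 400 − 390 = 10.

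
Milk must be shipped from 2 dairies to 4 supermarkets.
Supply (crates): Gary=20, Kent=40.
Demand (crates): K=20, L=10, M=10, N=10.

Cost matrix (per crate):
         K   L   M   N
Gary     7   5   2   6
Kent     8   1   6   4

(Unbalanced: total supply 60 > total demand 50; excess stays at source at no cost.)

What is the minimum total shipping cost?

220

A cheapest plan:
  Gary->K: 10 × 7 = 70
  Gary->M: 10 × 2 = 20
  Kent->K: 10 × 8 = 80
  Kent->L: 10 × 1 = 10
  Kent->N: 10 × 4 = 40
Total = 70 + 20 + 80 + 10 + 40 = 220.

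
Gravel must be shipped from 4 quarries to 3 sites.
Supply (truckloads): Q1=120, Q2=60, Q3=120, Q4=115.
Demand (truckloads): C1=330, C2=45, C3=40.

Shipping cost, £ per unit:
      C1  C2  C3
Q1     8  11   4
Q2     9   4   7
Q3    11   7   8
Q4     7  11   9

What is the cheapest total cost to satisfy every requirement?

3240

One minimum-cost allocation:
  Q1→C1: 80 × £8 = £640
  Q1→C3: 40 × £4 = £160
  Q2→C1: 15 × £9 = £135
  Q2→C2: 45 × £4 = £180
  Q3→C1: 120 × £11 = £1320
  Q4→C1: 115 × £7 = £805
Total = 640 + 160 + 135 + 180 + 1320 + 805 = £3240.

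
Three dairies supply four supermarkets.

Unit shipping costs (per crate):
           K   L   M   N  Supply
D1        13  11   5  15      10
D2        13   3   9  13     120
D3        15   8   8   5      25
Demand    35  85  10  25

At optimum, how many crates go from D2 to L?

Solving gives:
  D1–M: 10 crates
  D2–K: 35 crates
  D2–L: 85 crates
  D3–N: 25 crates
Total cost = 885.
So D2→L carries 85 crates.

85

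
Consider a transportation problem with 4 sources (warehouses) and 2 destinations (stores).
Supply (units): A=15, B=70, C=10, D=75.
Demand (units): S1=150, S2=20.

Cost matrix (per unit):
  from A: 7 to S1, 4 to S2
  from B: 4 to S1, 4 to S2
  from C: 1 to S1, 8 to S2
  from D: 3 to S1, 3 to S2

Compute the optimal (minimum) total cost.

Optimal allocation:
  A->S2: 15 × 4 = 60
  B->S1: 65 × 4 = 260
  B->S2: 5 × 4 = 20
  C->S1: 10 × 1 = 10
  D->S1: 75 × 3 = 225
Total = 60 + 260 + 20 + 10 + 225 = 575.

575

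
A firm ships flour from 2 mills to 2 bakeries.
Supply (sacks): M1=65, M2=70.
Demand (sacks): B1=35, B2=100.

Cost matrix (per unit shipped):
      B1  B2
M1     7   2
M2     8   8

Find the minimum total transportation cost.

690

A cheapest plan:
  M1→B2: 65 × 2 = 130
  M2→B1: 35 × 8 = 280
  M2→B2: 35 × 8 = 280
Total = 130 + 280 + 280 = 690.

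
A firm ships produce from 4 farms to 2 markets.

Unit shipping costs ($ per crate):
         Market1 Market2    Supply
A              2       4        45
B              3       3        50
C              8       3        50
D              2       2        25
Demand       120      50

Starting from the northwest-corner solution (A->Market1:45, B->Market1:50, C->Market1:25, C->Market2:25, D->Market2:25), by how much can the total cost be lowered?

125

Current plan cost = 45·2 + 50·3 + 25·8 + 25·3 + 25·2 = $565.
Optimal plan:
  A–Market1: 45 × $2 = $90
  B–Market1: 50 × $3 = $150
  C–Market2: 50 × $3 = $150
  D–Market1: 25 × $2 = $50
Optimal cost = $440.
Saving = 565 − 440 = $125.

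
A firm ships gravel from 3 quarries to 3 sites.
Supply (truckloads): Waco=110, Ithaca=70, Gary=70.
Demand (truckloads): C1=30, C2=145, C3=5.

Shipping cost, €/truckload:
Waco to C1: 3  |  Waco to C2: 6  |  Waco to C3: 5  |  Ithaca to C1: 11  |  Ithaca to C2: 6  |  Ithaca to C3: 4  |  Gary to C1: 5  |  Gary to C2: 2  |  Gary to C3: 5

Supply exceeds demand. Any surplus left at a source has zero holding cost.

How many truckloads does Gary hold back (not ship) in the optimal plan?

0

Minimum-cost shipments:
  Waco→C1: 30 × €3 = €90
  Waco→C2: 75 × €6 = €450
  Ithaca→C3: 5 × €4 = €20
  Gary→C2: 70 × €2 = €140
Total cost = €700.
Gary ships 70 of its 70, leaving 0.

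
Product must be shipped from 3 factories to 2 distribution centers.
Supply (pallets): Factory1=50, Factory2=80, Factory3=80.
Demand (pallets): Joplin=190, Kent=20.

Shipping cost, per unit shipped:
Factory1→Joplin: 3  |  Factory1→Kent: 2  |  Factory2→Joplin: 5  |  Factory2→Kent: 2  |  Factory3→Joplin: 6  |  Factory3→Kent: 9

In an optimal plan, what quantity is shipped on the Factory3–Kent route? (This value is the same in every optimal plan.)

Optimal shipments:
  Factory1 to Joplin: 50 × 3 = 150
  Factory2 to Joplin: 60 × 5 = 300
  Factory2 to Kent: 20 × 2 = 40
  Factory3 to Joplin: 80 × 6 = 480
Total cost = 970.
The route Factory3→Kent is not used.

0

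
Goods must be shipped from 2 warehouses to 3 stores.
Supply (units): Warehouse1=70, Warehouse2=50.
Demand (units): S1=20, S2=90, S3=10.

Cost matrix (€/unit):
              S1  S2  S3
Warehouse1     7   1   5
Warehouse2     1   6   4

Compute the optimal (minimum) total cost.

An optimal shipping plan:
  Warehouse1 to S2: 70 × €1 = €70
  Warehouse2 to S1: 20 × €1 = €20
  Warehouse2 to S2: 20 × €6 = €120
  Warehouse2 to S3: 10 × €4 = €40
Total = 70 + 20 + 120 + 40 = €250.

250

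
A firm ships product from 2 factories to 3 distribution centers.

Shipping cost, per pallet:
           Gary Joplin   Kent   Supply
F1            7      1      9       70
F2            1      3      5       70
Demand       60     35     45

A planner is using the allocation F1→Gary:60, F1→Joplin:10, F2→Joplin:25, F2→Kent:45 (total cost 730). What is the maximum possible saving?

270

Current plan cost = 60·7 + 10·1 + 25·3 + 45·5 = 730.
Optimal plan:
  F1–Joplin: 35 pallets
  F1–Kent: 35 pallets
  F2–Gary: 60 pallets
  F2–Kent: 10 pallets
Optimal cost = 460.
Saving = 730 − 460 = 270.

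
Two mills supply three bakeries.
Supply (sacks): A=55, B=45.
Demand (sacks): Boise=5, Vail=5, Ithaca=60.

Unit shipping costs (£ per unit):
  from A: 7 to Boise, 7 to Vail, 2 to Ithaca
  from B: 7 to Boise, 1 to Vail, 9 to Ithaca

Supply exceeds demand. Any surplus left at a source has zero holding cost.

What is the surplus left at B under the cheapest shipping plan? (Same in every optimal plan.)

Minimum-cost shipments:
  A to Ithaca: 55 × £2 = £110
  B to Boise: 5 × £7 = £35
  B to Vail: 5 × £1 = £5
  B to Ithaca: 5 × £9 = £45
Total cost = £195.
B ships 15 of its 45, leaving 30.

30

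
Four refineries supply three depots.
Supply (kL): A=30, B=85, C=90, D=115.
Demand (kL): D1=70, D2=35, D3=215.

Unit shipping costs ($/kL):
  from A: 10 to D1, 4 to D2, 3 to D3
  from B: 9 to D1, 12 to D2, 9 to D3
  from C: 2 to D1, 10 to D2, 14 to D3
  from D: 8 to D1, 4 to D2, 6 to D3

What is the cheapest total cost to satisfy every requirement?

1855

A cheapest plan:
  A–D3: 30 × $3 = $90
  B–D3: 85 × $9 = $765
  C–D1: 70 × $2 = $140
  C–D2: 20 × $10 = $200
  D–D2: 15 × $4 = $60
  D–D3: 100 × $6 = $600
Total = 90 + 765 + 140 + 200 + 60 + 600 = $1855.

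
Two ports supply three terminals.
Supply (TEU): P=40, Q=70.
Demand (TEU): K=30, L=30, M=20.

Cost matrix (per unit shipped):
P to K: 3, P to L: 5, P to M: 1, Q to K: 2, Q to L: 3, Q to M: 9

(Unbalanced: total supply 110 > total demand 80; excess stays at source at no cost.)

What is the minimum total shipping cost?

170

An optimal shipping plan:
  P->M: 20 TEU
  Q->K: 30 TEU
  Q->L: 30 TEU
Total cost = 170.
(Supply check: P ships 20; Q ships 60.)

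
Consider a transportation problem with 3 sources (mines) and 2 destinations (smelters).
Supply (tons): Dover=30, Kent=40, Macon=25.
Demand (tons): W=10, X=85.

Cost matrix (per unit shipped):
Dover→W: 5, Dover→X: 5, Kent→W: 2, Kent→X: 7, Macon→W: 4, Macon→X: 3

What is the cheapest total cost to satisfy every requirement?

455

One minimum-cost allocation:
  Dover→X: 30 × 5 = 150
  Kent→W: 10 × 2 = 20
  Kent→X: 30 × 7 = 210
  Macon→X: 25 × 3 = 75
Total = 150 + 20 + 210 + 75 = 455.
(Supply check: Dover ships 30; Kent ships 40; Macon ships 25.)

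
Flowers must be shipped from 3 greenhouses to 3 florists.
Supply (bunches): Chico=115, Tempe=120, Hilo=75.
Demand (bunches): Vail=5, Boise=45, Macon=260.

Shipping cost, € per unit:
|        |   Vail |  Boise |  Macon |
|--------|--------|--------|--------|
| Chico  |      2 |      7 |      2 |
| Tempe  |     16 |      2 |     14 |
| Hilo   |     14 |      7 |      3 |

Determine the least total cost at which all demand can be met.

1595

One minimum-cost allocation:
  Chico–Vail: 5 × €2 = €10
  Chico–Macon: 110 × €2 = €220
  Tempe–Boise: 45 × €2 = €90
  Tempe–Macon: 75 × €14 = €1050
  Hilo–Macon: 75 × €3 = €225
Total = 10 + 220 + 90 + 1050 + 225 = €1595.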